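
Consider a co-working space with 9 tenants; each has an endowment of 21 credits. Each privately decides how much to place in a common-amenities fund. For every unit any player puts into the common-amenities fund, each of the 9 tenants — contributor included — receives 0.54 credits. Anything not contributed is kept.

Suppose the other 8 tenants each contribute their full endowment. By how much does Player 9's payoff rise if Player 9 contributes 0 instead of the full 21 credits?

9.66 credits

Switching from a contribution of 21 to 0 lets Player 9 keep an extra 21 credits, but lowers the common-amenities fund by 21, which costs Player 9 their own share of that drop: 0.54 × 21 = 11.34.
Net gain = 21 − 11.34 = 9.66. The private return per contributed unit (0.54) is below 1, so free-riding is indeed the best response regardless of what the others do.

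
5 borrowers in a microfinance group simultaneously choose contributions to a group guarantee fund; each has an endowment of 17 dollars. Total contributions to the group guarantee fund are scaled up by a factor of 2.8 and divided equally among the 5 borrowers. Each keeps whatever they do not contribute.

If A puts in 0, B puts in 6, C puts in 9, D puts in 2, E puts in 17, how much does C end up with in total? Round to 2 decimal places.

Total contributed: 0 + 6 + 9 + 2 + 17 = 34.
Each receives 2.8 × 34 / 5 = 19.04 from the group guarantee fund.
C keeps 17 − 9 = 8, so C's payoff is 8 + 19.04 = 27.04.

27.04 dollars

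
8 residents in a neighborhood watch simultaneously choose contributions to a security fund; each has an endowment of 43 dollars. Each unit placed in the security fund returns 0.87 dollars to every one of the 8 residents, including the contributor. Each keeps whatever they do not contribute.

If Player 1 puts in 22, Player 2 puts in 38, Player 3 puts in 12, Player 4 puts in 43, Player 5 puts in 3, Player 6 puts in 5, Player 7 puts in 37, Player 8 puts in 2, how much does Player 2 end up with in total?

145.94 dollars

Total contributed: 22 + 38 + 12 + 43 + 3 + 5 + 37 + 2 = 162.
Each receives 0.87 × 162 = 140.94 from the security fund.
Player 2 keeps 43 − 38 = 5, so Player 2's payoff is 5 + 140.94 = 145.94.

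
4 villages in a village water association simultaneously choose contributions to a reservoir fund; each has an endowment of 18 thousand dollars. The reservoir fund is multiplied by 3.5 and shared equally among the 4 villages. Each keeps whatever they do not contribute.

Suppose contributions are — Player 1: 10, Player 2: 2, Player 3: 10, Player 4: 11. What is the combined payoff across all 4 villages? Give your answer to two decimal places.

Total contributed: 10 + 2 + 10 + 11 = 33; total kept: 4 × 18 − 33 = 39.
The reservoir fund pays out 3.5 × 33 = 115.50 in aggregate.
Group total = 39 + 115.50 = 154.50.

154.50 thousand dollars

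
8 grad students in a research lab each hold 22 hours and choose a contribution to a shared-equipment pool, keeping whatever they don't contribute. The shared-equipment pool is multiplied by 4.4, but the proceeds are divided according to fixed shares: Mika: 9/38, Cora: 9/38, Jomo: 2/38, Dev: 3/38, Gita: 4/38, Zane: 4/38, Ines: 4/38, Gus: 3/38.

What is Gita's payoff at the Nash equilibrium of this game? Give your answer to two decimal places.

Player j's private return per contributed unit is 4.4 × (j's share). Contributing is weakly dominant for j when that share is at least 1/4.4 = 0.2273, and contributing 0 is dominant otherwise.
Mika and Cora are above the threshold, contributing 22 each; the remaining 6 contribute 0. Total contributed: 44.
Gita keeps 22 and receives 4.4 × 44 × 4/38 = 20.38 from the shared-equipment pool, for a payoff of 42.38.

42.38 hours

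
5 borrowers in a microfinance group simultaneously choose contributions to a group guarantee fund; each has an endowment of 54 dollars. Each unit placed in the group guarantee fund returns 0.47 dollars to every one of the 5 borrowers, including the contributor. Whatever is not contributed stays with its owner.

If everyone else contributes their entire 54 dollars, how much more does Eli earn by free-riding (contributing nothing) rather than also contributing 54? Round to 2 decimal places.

28.62 dollars

Switching from a contribution of 54 to 0 lets Eli keep an extra 54 dollars, but lowers the group guarantee fund by 54, which costs Eli their own share of that drop: 0.47 × 54 = 25.38.
Net gain = 54 − 25.38 = 28.62. The private return per contributed unit (0.47) is below 1, so free-riding is indeed the best response regardless of what the others do.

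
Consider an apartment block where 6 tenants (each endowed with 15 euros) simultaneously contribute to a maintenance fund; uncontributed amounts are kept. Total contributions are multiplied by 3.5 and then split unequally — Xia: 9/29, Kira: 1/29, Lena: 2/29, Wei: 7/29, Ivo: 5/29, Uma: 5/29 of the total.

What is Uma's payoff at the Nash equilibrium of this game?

24.05 euros

For player j, contributing a unit is worthwhile iff 3.5 × (j's share) ≥ 1, i.e. iff j's share is at least 0.2857.
Xia alone (share 9/29) is above the threshold, contributing 15; the remaining 5 contribute 0. Total contributed: 15.
Uma keeps 15 and receives 3.5 × 15 × 5/29 = 9.05 from the maintenance fund, for a payoff of 24.05.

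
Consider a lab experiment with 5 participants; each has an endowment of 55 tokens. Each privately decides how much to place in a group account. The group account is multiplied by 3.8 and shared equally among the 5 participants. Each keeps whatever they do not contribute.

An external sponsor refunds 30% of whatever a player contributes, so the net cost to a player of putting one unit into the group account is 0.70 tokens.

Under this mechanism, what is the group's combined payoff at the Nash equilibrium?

1127.50 tokens

With the mechanism, a contributed unit returns (3.8/5) / 0.70 = 1.0857 per unit of net cost to the contributor — now above 1 — so contributing fully is weakly dominant for every player.
At the Nash equilibrium everyone contributes 55. Group total payoff = 5 × (55 × 0.30 + 3.8 × 55) = 1127.50.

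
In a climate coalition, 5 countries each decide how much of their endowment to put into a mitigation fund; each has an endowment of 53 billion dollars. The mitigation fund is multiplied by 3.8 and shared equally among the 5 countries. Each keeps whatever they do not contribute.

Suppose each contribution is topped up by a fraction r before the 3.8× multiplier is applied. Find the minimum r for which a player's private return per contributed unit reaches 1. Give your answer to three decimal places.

0.316

With matching at rate r, one contributed unit becomes (1 + r) in the mitigation fund and returns 3.8 × (1 + r) / 5 to the contributor.
Setting this equal to 1: 1 + r = 5/3.8 = 1.3158.
So the minimum matching rate is r = 1.3158 − 1 = 0.316.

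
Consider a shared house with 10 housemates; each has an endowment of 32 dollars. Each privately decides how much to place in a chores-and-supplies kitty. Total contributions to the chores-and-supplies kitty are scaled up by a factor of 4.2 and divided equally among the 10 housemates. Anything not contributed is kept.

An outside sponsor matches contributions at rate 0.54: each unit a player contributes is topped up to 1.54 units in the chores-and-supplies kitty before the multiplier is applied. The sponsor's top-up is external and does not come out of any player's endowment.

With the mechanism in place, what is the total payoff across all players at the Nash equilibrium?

320.00 dollars

Even with the mechanism, each unit contributed returns only 4.2 × 1.54 / 10 = 0.6468 per unit of net cost, so contributing nothing is still dominant.
Everyone keeps their endowment and the group total is 10 × 32 = 320.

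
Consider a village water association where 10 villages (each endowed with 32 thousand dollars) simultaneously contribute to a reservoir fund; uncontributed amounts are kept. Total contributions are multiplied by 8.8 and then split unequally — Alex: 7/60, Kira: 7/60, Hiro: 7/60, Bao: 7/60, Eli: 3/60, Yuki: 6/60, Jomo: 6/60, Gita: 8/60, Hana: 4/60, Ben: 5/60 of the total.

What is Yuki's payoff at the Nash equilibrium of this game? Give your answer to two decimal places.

For player j, contributing a unit is worthwhile iff 8.8 × (j's share) ≥ 1, i.e. iff j's share is at least 0.1136.
Alex, Kira, Hiro, Bao and Gita are above the threshold, contributing 32 each; the remaining 5 contribute 0. Total contributed: 160.
Yuki keeps 32 and receives 8.8 × 160 × 6/60 = 140.80 from the reservoir fund, for a payoff of 172.80.

172.80 thousand dollars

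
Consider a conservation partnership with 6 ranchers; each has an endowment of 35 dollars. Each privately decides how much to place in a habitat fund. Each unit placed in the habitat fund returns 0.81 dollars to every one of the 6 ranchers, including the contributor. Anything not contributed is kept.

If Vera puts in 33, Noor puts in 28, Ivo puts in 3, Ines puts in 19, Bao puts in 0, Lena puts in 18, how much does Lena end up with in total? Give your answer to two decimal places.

98.81 dollars

Total contributed: 33 + 28 + 3 + 19 + 0 + 18 = 101.
Each receives 0.81 × 101 = 81.81 from the habitat fund.
Lena keeps 35 − 18 = 17, so Lena's payoff is 17 + 81.81 = 98.81.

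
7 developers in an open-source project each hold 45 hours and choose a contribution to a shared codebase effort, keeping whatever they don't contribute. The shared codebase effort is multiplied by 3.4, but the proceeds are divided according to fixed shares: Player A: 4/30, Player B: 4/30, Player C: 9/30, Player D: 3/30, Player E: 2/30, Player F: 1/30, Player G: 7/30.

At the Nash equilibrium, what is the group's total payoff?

For player j, contributing a unit is worthwhile iff 3.4 × (j's share) ≥ 1, i.e. iff j's share is at least 0.2941.
Only Player C (9/30) clears that bar, contributing 45; the remaining 6 contribute 0. Total contributed: 45.
The shared codebase effort pays out 3.4 × 45 = 153.00 in total (split across the unequal shares, but the aggregate is all that matters for the group sum).
The 6 free-riders keep 45 each, adding 270. Group total = 270 + 153.00 = 423.00.

423.00 hours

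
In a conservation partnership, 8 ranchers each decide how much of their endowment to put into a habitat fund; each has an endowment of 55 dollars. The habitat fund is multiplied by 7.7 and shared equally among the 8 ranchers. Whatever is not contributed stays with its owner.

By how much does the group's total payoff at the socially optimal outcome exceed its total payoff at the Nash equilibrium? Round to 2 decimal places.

2948.00 dollars

Each contributed unit returns 7.7/8 = 0.9625 to its contributor — below 1 — so contributing 0 is dominant for every player. At the Nash equilibrium everyone keeps their 55, and the group total is 8 × 55 = 440.
Each contributed unit returns 7.700 to the group as a whole (0.9625 to each of 8 players), which exceeds 1, so the social optimum is full contribution: group total = 7.700 × 440 = 3388.00.
Efficiency loss = 3388.00 − 440 = 2948.00.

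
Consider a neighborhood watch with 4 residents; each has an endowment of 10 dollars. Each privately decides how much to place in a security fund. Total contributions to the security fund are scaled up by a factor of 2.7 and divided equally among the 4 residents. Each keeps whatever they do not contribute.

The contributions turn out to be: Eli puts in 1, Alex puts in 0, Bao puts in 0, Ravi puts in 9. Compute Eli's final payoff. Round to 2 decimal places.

15.75 dollars

Total contributed: 1 + 0 + 0 + 9 = 10.
Each receives 2.7 × 10 / 4 = 6.75 from the security fund.
Eli keeps 10 − 1 = 9, so Eli's payoff is 9 + 6.75 = 15.75.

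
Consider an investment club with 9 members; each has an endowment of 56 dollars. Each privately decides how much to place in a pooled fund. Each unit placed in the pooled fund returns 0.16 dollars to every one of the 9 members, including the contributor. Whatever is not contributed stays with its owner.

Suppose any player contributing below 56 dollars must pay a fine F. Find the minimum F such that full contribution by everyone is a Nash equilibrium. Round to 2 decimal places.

47.04 dollars

Given the others contribute fully, the best deviation is to contribute 0 (any partial contribution still incurs the fine and gives up units whose private return 0.16 is below 1).
Deviating from 56 to 0 saves 56 dollars but forfeits the deviator's share of the drop in the pooled fund: 0.16 × 56 = 8.96.
So the deviation gain is 56 − 8.96 = 47.04, and the fine must be at least 47.04 dollars to wipe it out.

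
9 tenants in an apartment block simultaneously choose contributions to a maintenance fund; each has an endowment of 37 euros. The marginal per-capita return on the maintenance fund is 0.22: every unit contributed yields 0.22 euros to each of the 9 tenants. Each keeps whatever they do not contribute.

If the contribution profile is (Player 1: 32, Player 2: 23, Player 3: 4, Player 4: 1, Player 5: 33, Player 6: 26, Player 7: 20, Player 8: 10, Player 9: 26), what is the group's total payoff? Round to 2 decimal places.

504.50 euros

Total contributed: 32 + 23 + 4 + 1 + 33 + 26 + 20 + 10 + 26 = 175; total kept: 9 × 37 − 175 = 158.
The maintenance fund pays out 0.22 × 9 × 175 = 346.50 in aggregate.
Group total = 158 + 346.50 = 504.50.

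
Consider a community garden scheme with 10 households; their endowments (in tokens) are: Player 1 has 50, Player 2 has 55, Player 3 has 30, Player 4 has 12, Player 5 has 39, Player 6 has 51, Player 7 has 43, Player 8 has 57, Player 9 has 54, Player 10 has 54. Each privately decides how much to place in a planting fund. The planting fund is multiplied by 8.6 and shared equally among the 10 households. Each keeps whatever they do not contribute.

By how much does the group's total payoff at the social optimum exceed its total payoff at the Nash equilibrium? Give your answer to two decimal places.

The private return per contributed unit is 8.6/10 = 0.8600 < 1 for every player regardless of endowment, so the Nash equilibrium is zero contribution and the group total is Σ E_j = 50 + 55 + 30 + 12 + 39 + 51 + 43 + 57 + 54 + 54 = 445.
Each contributed unit returns 8.600 to the group, so the social optimum is full contribution by everyone: group total = 8.600 × 445 = 3827.00.
Efficiency loss = (8.600 − 1) × 445 = 3382.00.

3382.00 tokens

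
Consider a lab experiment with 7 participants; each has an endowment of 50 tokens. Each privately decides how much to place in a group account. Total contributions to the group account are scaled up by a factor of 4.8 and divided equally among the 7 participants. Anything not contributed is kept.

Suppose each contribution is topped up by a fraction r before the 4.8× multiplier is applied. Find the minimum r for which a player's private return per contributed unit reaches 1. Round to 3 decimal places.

With matching at rate r, one contributed unit becomes (1 + r) in the group account and returns 4.8 × (1 + r) / 7 to the contributor.
Setting this equal to 1: 1 + r = 7/4.8 = 1.4583.
So the minimum matching rate is r = 1.4583 − 1 = 0.458.

0.458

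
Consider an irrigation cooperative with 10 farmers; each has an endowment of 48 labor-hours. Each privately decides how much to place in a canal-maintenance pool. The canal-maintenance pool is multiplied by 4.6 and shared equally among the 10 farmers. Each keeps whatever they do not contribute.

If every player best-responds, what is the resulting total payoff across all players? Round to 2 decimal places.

Each contributed unit returns 4.6/10 = 0.4600 to its contributor — below 1 — so contributing 0 is dominant for every player. At the Nash equilibrium everyone keeps their 48, and the group total is 10 × 48 = 480.

480.00 labor-hours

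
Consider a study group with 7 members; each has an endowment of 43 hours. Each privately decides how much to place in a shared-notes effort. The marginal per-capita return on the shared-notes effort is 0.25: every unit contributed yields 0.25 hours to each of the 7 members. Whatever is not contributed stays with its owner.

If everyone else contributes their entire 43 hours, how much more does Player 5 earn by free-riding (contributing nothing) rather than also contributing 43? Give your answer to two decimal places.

32.25 hours

Switching from a contribution of 43 to 0 lets Player 5 keep an extra 43 hours, but lowers the shared-notes effort by 43, which costs Player 5 their own share of that drop: 0.25 × 43 = 10.75.
Net gain = 43 − 10.75 = 32.25. The private return per contributed unit (0.25) is below 1, so free-riding is indeed the best response regardless of what the others do.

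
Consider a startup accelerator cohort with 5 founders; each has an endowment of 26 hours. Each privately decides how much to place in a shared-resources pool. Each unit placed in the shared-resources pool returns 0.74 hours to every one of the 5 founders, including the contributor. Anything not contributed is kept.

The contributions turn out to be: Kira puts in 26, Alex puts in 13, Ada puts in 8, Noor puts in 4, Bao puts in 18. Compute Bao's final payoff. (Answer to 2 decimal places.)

Total contributed: 26 + 13 + 8 + 4 + 18 = 69.
Each receives 0.74 × 69 = 51.06 from the shared-resources pool.
Bao keeps 26 − 18 = 8, so Bao's payoff is 8 + 51.06 = 59.06.

59.06 hours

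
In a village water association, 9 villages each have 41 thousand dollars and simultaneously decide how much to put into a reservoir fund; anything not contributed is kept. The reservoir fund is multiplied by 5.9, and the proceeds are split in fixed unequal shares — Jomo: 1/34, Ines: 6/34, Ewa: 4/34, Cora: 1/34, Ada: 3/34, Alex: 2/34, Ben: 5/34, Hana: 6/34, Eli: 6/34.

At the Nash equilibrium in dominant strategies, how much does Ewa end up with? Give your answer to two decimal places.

A player with share s gets back 5.9·s per unit contributed, so full contribution is dominant for anyone with s > 1/5.9 = 0.1695 and zero contribution is dominant for anyone below.
Ines, Hana and Eli clear that bar, contributing 41 each; the remaining 6 contribute 0. Total contributed: 123.
Ewa keeps 41 and receives 5.9 × 123 × 4/34 = 85.38 from the reservoir fund, for a payoff of 126.38.

126.38 thousand dollars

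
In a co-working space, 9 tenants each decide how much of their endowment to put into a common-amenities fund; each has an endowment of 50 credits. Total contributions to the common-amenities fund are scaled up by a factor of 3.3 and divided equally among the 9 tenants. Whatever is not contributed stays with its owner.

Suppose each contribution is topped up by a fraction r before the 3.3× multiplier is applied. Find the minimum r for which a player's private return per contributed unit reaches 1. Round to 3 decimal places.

With matching at rate r, one contributed unit becomes (1 + r) in the common-amenities fund and returns 3.3 × (1 + r) / 9 to the contributor.
Setting this equal to 1: 1 + r = 9/3.3 = 2.7273.
So the minimum matching rate is r = 2.7273 − 1 = 1.727.

1.727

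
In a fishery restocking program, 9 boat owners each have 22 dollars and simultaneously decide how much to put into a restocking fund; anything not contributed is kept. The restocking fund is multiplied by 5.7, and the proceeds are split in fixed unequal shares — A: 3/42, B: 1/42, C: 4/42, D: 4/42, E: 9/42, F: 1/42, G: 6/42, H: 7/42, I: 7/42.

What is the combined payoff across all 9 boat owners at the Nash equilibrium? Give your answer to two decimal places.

301.40 dollars

A player with share s gets back 5.7·s per unit contributed, so full contribution is dominant for anyone with s > 1/5.7 = 0.1754 and zero contribution is dominant for anyone below.
Only E (9/42) clears that bar, contributing 22; the remaining 8 contribute 0. Total contributed: 22.
The restocking fund pays out 5.7 × 22 = 125.40 in total (split across the unequal shares, but the aggregate is all that matters for the group sum).
The 8 free-riders keep 22 each, adding 176. Group total = 176 + 125.40 = 301.40.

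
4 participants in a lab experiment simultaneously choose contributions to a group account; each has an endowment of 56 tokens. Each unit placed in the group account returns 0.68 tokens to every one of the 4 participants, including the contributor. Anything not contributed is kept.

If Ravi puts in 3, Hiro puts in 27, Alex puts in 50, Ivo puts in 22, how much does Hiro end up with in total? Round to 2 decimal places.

98.36 tokens

Total contributed: 3 + 27 + 50 + 22 = 102.
Each receives 0.68 × 102 = 69.36 from the group account.
Hiro keeps 56 − 27 = 29, so Hiro's payoff is 29 + 69.36 = 98.36.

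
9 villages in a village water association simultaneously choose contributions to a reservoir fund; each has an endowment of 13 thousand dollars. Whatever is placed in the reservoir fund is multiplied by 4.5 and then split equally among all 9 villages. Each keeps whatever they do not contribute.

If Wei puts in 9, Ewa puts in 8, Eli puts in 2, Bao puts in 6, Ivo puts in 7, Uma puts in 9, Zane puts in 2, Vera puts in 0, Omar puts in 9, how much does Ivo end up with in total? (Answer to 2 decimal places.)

Total contributed: 9 + 8 + 2 + 6 + 7 + 9 + 2 + 0 + 9 = 52.
Each receives 4.5 × 52 / 9 = 26.00 from the reservoir fund.
Ivo keeps 13 − 7 = 6, so Ivo's payoff is 6 + 26.00 = 32.00.

32.00 thousand dollars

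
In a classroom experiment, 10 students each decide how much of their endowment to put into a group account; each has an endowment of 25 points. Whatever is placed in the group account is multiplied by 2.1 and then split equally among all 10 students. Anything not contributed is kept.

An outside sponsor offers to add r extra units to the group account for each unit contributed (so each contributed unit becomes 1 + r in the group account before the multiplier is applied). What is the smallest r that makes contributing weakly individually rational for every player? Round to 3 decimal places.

With matching at rate r, one contributed unit becomes (1 + r) in the group account and returns 2.1 × (1 + r) / 10 to the contributor.
Setting this equal to 1: 1 + r = 10/2.1 = 4.7619.
So the minimum matching rate is r = 4.7619 − 1 = 3.762.

3.762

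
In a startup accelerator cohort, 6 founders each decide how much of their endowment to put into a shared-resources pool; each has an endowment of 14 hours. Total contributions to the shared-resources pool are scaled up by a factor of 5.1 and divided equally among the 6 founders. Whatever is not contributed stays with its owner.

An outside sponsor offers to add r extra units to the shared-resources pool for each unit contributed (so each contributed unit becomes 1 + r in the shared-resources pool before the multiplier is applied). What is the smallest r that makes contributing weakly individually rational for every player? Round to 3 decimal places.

With matching at rate r, one contributed unit becomes (1 + r) in the shared-resources pool and returns 5.1 × (1 + r) / 6 to the contributor.
Setting this equal to 1: 1 + r = 6/5.1 = 1.1765.
So the minimum matching rate is r = 1.1765 − 1 = 0.176.

0.176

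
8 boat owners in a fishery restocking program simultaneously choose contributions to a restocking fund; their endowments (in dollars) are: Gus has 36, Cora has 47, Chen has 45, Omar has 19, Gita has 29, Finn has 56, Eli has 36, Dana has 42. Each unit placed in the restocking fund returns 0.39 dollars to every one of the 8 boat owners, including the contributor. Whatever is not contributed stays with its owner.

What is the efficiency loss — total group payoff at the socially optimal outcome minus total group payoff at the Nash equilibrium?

The private return per contributed unit is 0.39 < 1 for everyone, so the Nash equilibrium is zero contribution and the group total is Σ E_j = 36 + 47 + 45 + 19 + 29 + 56 + 36 + 42 = 310.
Each contributed unit returns 3.120 to the group, so the social optimum is full contribution by everyone: group total = 3.120 × 310 = 967.20.
Efficiency loss = (3.120 − 1) × 310 = 657.20.

657.20 dollars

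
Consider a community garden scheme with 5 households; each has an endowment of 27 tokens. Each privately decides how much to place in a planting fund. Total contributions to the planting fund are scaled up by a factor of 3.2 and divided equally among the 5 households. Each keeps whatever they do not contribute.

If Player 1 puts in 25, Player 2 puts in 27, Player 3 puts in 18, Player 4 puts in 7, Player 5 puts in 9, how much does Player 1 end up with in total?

57.04 tokens

Total contributed: 25 + 27 + 18 + 7 + 9 = 86.
Each receives 3.2 × 86 / 5 = 55.04 from the planting fund.
Player 1 keeps 27 − 25 = 2, so Player 1's payoff is 2 + 55.04 = 57.04.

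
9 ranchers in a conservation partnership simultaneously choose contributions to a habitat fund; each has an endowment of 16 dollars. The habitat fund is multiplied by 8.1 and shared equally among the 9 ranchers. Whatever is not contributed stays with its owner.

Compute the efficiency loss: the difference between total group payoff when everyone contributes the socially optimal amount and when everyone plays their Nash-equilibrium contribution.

Each contributed unit returns 8.1/9 = 0.9000 to its contributor — below 1 — so contributing 0 is dominant for every player. At the Nash equilibrium everyone keeps their 16, and the group total is 9 × 16 = 144.
Each contributed unit returns 8.100 to the group as a whole (0.9000 to each of 9 players), which exceeds 1, so the social optimum is full contribution: group total = 8.100 × 144 = 1166.40.
Efficiency loss = 1166.40 − 144 = 1022.40.

1022.40 dollars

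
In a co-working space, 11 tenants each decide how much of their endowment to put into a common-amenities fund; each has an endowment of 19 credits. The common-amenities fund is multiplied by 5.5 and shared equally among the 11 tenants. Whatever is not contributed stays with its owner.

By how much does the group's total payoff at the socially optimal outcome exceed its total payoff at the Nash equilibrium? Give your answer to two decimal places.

940.50 credits

Each contributed unit returns 5.5/11 = 0.5000 to its contributor — below 1 — so contributing 0 is dominant for every player. At the Nash equilibrium everyone keeps their 19, and the group total is 11 × 19 = 209.
Each contributed unit returns 5.500 to the group as a whole (0.5000 to each of 11 players), which exceeds 1, so the social optimum is full contribution: group total = 5.500 × 209 = 1149.50.
Efficiency loss = 1149.50 − 209 = 940.50.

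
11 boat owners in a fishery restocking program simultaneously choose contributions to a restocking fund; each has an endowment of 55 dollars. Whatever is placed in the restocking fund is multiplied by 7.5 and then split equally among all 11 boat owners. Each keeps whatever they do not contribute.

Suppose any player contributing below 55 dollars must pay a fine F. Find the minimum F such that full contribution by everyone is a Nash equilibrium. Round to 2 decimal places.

17.50 dollars

Given the others contribute fully, the best deviation is to contribute 0 (any partial contribution still incurs the fine and gives up units whose private return 0.6818 is below 1).
Deviating from 55 to 0 saves 55 dollars but forfeits the deviator's share of the drop in the restocking fund: 7.5/11 × 55 = 37.50.
So the deviation gain is 55 − 37.50 = 17.50, and the fine must be at least 17.50 dollars to wipe it out.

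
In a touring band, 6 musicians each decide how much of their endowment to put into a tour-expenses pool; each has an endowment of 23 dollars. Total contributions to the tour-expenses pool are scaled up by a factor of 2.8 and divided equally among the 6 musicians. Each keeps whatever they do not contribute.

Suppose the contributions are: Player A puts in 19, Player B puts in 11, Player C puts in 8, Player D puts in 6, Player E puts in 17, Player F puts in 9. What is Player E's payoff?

Total contributed: 19 + 11 + 8 + 6 + 17 + 9 = 70.
Each receives 2.8 × 70 / 6 = 32.67 from the tour-expenses pool.
Player E keeps 23 − 17 = 6, so Player E's payoff is 6 + 32.67 = 38.67.

38.67 dollars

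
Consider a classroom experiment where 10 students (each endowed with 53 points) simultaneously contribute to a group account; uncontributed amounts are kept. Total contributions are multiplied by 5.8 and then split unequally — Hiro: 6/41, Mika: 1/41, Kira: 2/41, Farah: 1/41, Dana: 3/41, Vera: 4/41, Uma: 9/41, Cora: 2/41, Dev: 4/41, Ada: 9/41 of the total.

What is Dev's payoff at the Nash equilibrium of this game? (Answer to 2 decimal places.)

112.98 points

Each unit j contributes comes back to j as 5.8 × (j's share), so j prefers to contribute only if that share exceeds 1/5.8 = 0.1724; otherwise keeping the unit dominates.
Uma and Ada are above the threshold, contributing 53 each; the remaining 8 contribute 0. Total contributed: 106.
Dev keeps 53 and receives 5.8 × 106 × 4/41 = 59.98 from the group account, for a payoff of 112.98.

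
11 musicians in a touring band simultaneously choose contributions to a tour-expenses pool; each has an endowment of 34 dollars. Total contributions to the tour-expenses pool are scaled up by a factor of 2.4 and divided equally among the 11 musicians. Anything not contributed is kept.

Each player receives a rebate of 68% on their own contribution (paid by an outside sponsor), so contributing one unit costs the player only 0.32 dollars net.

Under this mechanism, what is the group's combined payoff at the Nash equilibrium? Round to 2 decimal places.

374.00 dollars

With the mechanism, a contributed unit returns (2.4/11) / 0.32 = 0.6818 per unit of net cost — still below 1 — so contributing 0 remains dominant for every player.
At the Nash equilibrium no one contributes; group total payoff = 11 × 34 = 374.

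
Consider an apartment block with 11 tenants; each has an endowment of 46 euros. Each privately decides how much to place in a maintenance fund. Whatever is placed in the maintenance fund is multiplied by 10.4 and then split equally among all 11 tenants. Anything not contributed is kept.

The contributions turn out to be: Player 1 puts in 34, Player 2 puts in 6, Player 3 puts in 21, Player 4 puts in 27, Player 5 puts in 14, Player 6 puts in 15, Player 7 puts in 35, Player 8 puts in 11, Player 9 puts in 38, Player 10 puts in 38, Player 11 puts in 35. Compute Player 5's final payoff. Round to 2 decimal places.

291.05 euros

Total contributed: 34 + 6 + 21 + 27 + 14 + 15 + 35 + 11 + 38 + 38 + 35 = 274.
Each receives 10.4 × 274 / 11 = 259.05 from the maintenance fund.
Player 5 keeps 46 − 14 = 32, so Player 5's payoff is 32 + 259.05 = 291.05.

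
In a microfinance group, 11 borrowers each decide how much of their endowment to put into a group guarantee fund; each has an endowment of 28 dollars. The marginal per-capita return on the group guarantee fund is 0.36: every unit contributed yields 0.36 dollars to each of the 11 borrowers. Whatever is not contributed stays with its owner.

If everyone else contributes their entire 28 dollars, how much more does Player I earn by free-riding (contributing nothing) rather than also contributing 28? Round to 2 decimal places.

17.92 dollars

Switching from a contribution of 28 to 0 lets Player I keep an extra 28 dollars, but lowers the group guarantee fund by 28, which costs Player I their own share of that drop: 0.36 × 28 = 10.08.
Net gain = 28 − 10.08 = 17.92. The private return per contributed unit (0.36) is below 1, so free-riding is indeed the best response regardless of what the others do.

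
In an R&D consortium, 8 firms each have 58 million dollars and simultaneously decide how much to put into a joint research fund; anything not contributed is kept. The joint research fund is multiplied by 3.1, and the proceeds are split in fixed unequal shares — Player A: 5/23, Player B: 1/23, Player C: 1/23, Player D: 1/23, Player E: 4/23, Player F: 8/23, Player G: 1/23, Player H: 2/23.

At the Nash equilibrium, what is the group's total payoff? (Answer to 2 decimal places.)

585.80 million dollars

For player j, contributing a unit is worthwhile iff 3.1 × (j's share) ≥ 1, i.e. iff j's share is at least 0.3226.
Only Player F (8/23) clears that bar, contributing 58; the remaining 7 contribute 0. Total contributed: 58.
The joint research fund pays out 3.1 × 58 = 179.80 in total (split across the unequal shares, but the aggregate is all that matters for the group sum).
The 7 free-riders keep 58 each, adding 406. Group total = 406 + 179.80 = 585.80.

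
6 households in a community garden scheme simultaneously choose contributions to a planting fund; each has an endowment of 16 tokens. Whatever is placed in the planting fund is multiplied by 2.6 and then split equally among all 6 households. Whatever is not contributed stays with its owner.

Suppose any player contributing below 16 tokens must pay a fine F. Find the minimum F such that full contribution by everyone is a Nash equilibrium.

Given the others contribute fully, the best deviation is to contribute 0 (any partial contribution still incurs the fine and gives up units whose private return 0.4333 is below 1).
Deviating from 16 to 0 saves 16 tokens but forfeits the deviator's share of the drop in the planting fund: 2.6/6 × 16 = 6.93.
So the deviation gain is 16 − 6.93 = 9.07, and the fine must be at least 9.07 tokens to wipe it out.

9.07 tokens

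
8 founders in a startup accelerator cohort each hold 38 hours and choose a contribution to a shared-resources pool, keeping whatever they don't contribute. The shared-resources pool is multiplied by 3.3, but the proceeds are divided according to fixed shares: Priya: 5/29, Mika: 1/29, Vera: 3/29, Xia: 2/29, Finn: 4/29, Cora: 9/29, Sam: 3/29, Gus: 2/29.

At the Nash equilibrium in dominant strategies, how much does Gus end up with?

46.65 hours

A player with share s gets back 3.3·s per unit contributed, so full contribution is dominant for anyone with s > 1/3.3 = 0.3030 and zero contribution is dominant for anyone below.
The only share above 0.3030 is Cora's 9/29, contributing 38; the remaining 7 contribute 0. Total contributed: 38.
Gus keeps 38 and receives 3.3 × 38 × 2/29 = 8.65 from the shared-resources pool, for a payoff of 46.65.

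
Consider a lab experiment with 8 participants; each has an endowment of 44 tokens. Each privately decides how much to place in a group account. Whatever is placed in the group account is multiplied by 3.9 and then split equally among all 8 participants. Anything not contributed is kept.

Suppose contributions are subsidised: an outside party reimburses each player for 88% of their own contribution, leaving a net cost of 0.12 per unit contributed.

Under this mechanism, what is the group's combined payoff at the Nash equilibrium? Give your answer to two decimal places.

The effective private return per unit is now (3.9/8) / 0.12 = 4.0625 > 1, so every player's dominant strategy flips to full contribution.
So the Nash equilibrium is full contribution by all 8; the group earns 8 × (44 × 0.88 + 3.9 × 44) = 1682.56.

1682.56 tokens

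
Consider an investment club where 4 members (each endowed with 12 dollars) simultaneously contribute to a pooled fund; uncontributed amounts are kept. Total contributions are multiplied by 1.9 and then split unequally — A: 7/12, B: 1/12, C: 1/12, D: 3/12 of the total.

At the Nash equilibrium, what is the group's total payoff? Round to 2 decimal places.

58.80 dollars

Player j's private return per contributed unit is 1.9 × (j's share). Contributing is weakly dominant for j when that share is at least 1/1.9 = 0.5263, and contributing 0 is dominant otherwise.
A alone (share 7/12) is above the threshold, contributing 12; the remaining 3 contribute 0. Total contributed: 12.
The pooled fund pays out 1.9 × 12 = 22.80 in total (split across the unequal shares, but the aggregate is all that matters for the group sum).
The 3 free-riders keep 12 each, adding 36. Group total = 36 + 22.80 = 58.80.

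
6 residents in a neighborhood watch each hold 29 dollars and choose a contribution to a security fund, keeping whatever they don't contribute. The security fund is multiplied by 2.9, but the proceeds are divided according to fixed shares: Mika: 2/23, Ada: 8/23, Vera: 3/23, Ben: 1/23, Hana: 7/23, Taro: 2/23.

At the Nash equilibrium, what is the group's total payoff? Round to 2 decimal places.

229.10 dollars

For player j, contributing a unit is worthwhile iff 2.9 × (j's share) ≥ 1, i.e. iff j's share is at least 0.3448.
Only Ada (8/23) clears that bar, contributing 29; the remaining 5 contribute 0. Total contributed: 29.
The security fund pays out 2.9 × 29 = 84.10 in total (split across the unequal shares, but the aggregate is all that matters for the group sum).
The 5 free-riders keep 29 each, adding 145. Group total = 145 + 84.10 = 229.10.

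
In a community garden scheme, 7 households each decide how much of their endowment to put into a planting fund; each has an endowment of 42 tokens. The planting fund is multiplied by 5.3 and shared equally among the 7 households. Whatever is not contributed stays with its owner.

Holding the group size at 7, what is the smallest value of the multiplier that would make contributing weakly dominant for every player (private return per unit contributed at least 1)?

A contributed unit returns (multiplier)/7 to its contributor.
This reaches 1 exactly when the multiplier is 7.

7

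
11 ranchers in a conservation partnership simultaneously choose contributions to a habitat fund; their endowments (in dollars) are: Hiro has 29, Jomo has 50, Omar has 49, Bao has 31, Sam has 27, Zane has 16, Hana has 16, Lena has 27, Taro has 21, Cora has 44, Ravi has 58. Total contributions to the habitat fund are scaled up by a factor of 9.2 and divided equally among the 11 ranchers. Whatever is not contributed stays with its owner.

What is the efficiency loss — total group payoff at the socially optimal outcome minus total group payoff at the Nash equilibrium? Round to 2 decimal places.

The private return per contributed unit is 9.2/11 = 0.8364 < 1 for every player regardless of endowment, so the Nash equilibrium is zero contribution and the group total is Σ E_j = 29 + 50 + 49 + 31 + 27 + 16 + 16 + 27 + 21 + 44 + 58 = 368.
Each contributed unit returns 9.200 to the group, so the social optimum is full contribution by everyone: group total = 9.200 × 368 = 3385.60.
Efficiency loss = (9.200 − 1) × 368 = 3017.60.

3017.60 dollars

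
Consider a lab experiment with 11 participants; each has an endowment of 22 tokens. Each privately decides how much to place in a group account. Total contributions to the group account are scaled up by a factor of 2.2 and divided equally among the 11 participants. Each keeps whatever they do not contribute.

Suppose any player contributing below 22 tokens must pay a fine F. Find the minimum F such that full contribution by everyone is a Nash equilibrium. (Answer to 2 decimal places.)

17.60 tokens

Given the others contribute fully, the best deviation is to contribute 0 (any partial contribution still incurs the fine and gives up units whose private return 0.2000 is below 1).
Deviating from 22 to 0 saves 22 tokens but forfeits the deviator's share of the drop in the group account: 2.2/11 × 22 = 4.40.
So the deviation gain is 22 − 4.40 = 17.60, and the fine must be at least 17.60 tokens to wipe it out.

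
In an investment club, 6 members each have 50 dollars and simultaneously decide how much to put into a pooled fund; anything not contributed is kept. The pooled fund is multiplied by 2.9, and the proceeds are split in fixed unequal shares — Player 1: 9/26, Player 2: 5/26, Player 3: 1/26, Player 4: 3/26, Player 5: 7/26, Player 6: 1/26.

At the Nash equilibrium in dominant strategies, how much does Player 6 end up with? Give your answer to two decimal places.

A player with share s gets back 2.9·s per unit contributed, so full contribution is dominant for anyone with s > 1/2.9 = 0.3448 and zero contribution is dominant for anyone below.
Only Player 1 (9/26) clears that bar, contributing 50; the remaining 5 contribute 0. Total contributed: 50.
Player 6 keeps 50 and receives 2.9 × 50 × 1/26 = 5.58 from the pooled fund, for a payoff of 55.58.

55.58 dollars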